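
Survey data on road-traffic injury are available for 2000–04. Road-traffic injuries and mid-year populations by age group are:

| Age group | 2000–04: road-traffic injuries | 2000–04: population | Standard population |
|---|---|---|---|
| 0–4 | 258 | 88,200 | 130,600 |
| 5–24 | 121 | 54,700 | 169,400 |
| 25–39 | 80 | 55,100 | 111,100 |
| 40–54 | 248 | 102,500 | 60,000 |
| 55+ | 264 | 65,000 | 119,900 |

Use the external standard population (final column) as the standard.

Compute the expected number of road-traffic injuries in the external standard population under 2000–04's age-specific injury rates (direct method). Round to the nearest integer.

Age-specific rates per 100,000 for 2000–04: 292.52, 221.21, 145.19, 241.95, 406.15.
Expected road-traffic injuries = Σ (standard pop × age-specific rate ÷ 100,000)
= 130,600×292.52/100,000 + 169,400×221.21/100,000 + 111,100×145.19/100,000 + 60,000×241.95/100,000 + 119,900×406.15/100,000
= 382.03 + 374.72 + 161.31 + 145.17 + 486.98 = 1550.21.

1550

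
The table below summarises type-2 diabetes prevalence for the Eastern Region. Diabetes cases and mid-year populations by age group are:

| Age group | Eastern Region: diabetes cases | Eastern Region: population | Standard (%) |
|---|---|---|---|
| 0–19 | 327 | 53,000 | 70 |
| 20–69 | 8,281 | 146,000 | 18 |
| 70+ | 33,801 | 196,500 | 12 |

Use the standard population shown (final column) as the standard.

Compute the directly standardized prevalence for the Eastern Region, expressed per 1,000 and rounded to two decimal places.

Age-specific rates per 1,000 for the Eastern Region: 6.170, 56.719, 172.015.
Standard weights: 0.70, 0.18, 0.12.
Standardized rate: 0.7000×6.170 + 0.1800×56.719 + 0.1200×172.015 = 35.1702 per 1,000.

35.17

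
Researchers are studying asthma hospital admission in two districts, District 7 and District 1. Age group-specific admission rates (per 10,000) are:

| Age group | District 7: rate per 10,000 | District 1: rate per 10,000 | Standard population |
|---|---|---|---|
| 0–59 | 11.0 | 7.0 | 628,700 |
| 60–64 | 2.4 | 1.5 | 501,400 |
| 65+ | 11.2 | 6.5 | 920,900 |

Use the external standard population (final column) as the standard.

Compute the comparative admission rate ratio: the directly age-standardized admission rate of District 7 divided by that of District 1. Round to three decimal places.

1.655

Standard total = 2,051,000; weights = 0.3065, 0.2445, 0.4490.
District 7: 0.3065×11.0 + 0.2445×2.4 + 0.4490×11.2 = 8.9874 per 10,000.
District 1: 0.3065×7.0 + 0.2445×1.5 + 0.4490×6.5 = 5.4309 per 10,000.
Ratio = 8.9874 ÷ 5.4309 = 1.65485.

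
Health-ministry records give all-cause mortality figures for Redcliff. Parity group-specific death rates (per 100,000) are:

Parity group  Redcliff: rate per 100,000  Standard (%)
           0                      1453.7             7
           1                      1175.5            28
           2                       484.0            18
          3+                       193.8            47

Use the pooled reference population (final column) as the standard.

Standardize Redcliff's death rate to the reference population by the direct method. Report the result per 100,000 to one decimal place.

609.1

Standard weights: 0.07, 0.28, 0.18, 0.47.
Standardized rate: 0.0700×1453.7 + 0.2800×1175.5 + 0.1800×484.0 + 0.4700×193.8 = 609.1050 per 100,000.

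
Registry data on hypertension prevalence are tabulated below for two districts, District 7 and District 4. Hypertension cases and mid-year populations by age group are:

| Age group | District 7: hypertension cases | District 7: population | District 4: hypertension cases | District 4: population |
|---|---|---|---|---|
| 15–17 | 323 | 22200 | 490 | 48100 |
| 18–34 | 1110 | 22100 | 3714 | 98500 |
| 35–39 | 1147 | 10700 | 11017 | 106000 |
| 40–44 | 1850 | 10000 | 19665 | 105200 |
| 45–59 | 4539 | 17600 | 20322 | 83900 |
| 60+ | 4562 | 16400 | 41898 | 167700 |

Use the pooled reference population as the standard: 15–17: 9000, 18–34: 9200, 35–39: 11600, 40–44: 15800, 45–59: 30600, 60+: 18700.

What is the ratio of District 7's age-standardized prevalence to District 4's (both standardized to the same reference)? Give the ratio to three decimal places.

Age-specific rates per 1000 for District 7: 14.550, 50.226, 107.196, 185.000, 257.898, 278.171.
For District 4: 10.187, 37.706, 103.934, 186.930, 242.217, 249.839.
Standard total = 94900; weights = 0.0948, 0.0969, 0.1222, 0.1665, 0.3224, 0.1970.
District 7: 0.0948×14.550 + 0.0969×50.226 + 0.1222×107.196 + 0.1665×185.000 + 0.3224×257.898 + 0.1970×278.171 = 188.1240 per 1000.
District 4: 0.0948×10.187 + 0.0969×37.706 + 0.1222×103.934 + 0.1665×186.930 + 0.3224×242.217 + 0.1970×249.839 = 175.7800 per 1000.
Ratio = 188.1240 ÷ 175.7800 = 1.07022.

1.070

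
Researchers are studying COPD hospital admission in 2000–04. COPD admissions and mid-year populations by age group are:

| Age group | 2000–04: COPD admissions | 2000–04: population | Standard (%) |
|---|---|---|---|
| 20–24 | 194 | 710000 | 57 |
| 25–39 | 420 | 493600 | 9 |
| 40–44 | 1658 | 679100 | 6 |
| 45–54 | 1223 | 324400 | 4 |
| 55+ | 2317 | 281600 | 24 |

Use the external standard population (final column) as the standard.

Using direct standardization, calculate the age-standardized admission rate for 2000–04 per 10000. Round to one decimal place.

25.0

Age-specific rates per 10000 for 2000–04: 2.73, 8.51, 24.41, 37.70, 82.28.
Standard weights: 0.57, 0.09, 0.06, 0.04, 0.24.
Standardized rate: 0.5700×2.73 + 0.0900×8.51 + 0.0600×24.41 + 0.0400×37.70 + 0.2400×82.28 = 25.0433 per 10000.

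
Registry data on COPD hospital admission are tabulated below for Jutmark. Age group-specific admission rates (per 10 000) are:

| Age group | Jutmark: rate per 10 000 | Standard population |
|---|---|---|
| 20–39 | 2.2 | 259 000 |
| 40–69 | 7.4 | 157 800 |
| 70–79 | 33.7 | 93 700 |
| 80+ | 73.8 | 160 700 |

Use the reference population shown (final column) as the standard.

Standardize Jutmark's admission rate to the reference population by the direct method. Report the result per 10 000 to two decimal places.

Standard total = 671 200; weights = 0.3859, 0.2351, 0.1396, 0.2394.
Standardized rate: 0.3859×2.2 + 0.2351×7.4 + 0.1396×33.7 + 0.2394×73.8 = 24.9626 per 10 000.

24.96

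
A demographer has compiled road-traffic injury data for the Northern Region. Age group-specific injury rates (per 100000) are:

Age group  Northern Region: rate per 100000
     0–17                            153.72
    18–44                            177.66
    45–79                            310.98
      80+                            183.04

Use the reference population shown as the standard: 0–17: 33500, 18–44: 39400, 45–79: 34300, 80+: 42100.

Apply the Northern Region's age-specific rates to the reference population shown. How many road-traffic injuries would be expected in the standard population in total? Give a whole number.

305

Expected road-traffic injuries = Σ (standard pop × age-specific rate ÷ 100000)
= 33500×153.72/100000 + 39400×177.66/100000 + 34300×310.98/100000 + 42100×183.04/100000
= 51.50 + 70.00 + 106.67 + 77.06 = 305.22.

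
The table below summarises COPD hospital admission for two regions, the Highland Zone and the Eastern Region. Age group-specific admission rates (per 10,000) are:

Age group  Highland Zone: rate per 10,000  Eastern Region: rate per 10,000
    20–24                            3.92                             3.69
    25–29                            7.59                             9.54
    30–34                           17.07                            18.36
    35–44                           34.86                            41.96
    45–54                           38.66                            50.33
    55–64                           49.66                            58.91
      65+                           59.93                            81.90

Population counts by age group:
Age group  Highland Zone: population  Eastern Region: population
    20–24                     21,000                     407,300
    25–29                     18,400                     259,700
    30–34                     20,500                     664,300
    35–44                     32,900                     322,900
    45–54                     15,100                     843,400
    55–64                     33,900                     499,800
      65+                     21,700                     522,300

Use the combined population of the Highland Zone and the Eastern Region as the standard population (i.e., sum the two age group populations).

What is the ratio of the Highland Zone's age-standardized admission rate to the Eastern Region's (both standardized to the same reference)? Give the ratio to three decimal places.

0.796

Combined standard total = 3,683,200; weights = 0.1163, 0.0755, 0.1859, 0.0966, 0.2331, 0.1449, 0.1477.
The Highland Zone: 0.1163×3.92 + 0.0755×7.59 + 0.1859×17.07 + 0.0966×34.86 + 0.2331×38.66 + 0.1449×49.66 + 0.1477×59.93 = 32.6286 per 10,000.
The Eastern Region: 0.1163×3.69 + 0.0755×9.54 + 0.1859×18.36 + 0.0966×41.96 + 0.2331×50.33 + 0.1449×58.91 + 0.1477×81.90 = 40.9801 per 10,000.
Ratio = 32.6286 ÷ 40.9801 = 0.79620.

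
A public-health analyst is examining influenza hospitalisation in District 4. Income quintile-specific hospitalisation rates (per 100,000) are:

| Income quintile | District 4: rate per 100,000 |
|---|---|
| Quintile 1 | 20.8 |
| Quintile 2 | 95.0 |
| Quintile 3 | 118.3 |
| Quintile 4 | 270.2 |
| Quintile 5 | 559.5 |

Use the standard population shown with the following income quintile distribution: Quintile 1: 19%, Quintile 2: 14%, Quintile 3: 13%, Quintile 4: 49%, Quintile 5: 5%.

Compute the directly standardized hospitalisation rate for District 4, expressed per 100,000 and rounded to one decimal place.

Standard weights: 0.19, 0.14, 0.13, 0.49, 0.05.
Standardized rate: 0.1900×20.8 + 0.1400×95.0 + 0.1300×118.3 + 0.4900×270.2 + 0.0500×559.5 = 193.0040 per 100,000.

193.0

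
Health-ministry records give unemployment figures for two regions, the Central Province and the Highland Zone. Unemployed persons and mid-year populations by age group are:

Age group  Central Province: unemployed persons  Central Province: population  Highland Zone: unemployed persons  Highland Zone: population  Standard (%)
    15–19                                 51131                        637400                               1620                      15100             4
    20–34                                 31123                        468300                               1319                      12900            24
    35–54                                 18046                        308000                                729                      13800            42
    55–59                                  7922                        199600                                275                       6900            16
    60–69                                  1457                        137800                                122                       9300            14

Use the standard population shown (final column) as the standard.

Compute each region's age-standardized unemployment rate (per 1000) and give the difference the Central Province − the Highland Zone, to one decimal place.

Age-specific rates per 1000 for the Central Province: 80.218, 66.460, 58.591, 39.689, 10.573.
For the Highland Zone: 107.285, 102.248, 52.826, 39.855, 13.118.
Standard weights: 0.04, 0.24, 0.42, 0.16, 0.14.
The Central Province: 0.0400×80.218 + 0.2400×66.460 + 0.4200×58.591 + 0.1600×39.689 + 0.1400×10.573 = 51.5978 per 1000.
The Highland Zone: 0.0400×107.285 + 0.2400×102.248 + 0.4200×52.826 + 0.1600×39.855 + 0.1400×13.118 = 59.2313 per 1000.
Difference = 51.5978 − 59.2313 = -7.6335.

-7.6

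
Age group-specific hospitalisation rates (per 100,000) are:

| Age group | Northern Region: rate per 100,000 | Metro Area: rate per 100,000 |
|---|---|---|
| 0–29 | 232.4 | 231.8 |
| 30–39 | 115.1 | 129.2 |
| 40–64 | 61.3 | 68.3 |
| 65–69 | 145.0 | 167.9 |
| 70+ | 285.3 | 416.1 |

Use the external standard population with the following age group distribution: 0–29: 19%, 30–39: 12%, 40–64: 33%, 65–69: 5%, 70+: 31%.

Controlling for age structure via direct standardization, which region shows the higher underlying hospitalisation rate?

Standard weights: 0.19, 0.12, 0.33, 0.05, 0.31.
The Northern Region: 0.1900×232.4 + 0.1200×115.1 + 0.3300×61.3 + 0.0500×145.0 + 0.3100×285.3 = 173.8900 per 100,000.
The Metro Area: 0.1900×231.8 + 0.1200×129.2 + 0.3300×68.3 + 0.0500×167.9 + 0.3100×416.1 = 219.4710 per 100,000.

Metro Area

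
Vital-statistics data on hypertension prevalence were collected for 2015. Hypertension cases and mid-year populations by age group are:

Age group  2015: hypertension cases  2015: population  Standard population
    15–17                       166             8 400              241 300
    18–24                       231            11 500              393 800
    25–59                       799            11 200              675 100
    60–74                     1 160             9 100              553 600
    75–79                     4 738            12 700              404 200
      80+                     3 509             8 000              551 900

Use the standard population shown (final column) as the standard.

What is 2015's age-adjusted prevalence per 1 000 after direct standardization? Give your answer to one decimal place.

Age-specific rates per 1 000 for 2015: 19.762, 20.087, 71.339, 127.473, 373.071, 438.625.
Standard total = 2 819 900; weights = 0.0856, 0.1397, 0.2394, 0.1963, 0.1433, 0.1957.
Standardized rate: 0.0856×19.762 + 0.1397×20.087 + 0.2394×71.339 + 0.1963×127.473 + 0.1433×373.071 + 0.1957×438.625 = 185.9219 per 1 000.

185.9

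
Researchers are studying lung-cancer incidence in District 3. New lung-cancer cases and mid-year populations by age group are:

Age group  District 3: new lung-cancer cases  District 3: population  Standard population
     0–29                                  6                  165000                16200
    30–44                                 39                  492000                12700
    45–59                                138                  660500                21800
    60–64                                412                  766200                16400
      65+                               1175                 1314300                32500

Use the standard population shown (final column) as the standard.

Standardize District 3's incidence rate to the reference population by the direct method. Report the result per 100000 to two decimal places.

Age-specific rates per 100000 for District 3: 3.64, 7.93, 20.89, 53.77, 89.40.
Standard total = 99600; weights = 0.1627, 0.1275, 0.2189, 0.1647, 0.3263.
Standardized rate: 0.1627×3.64 + 0.1275×7.93 + 0.2189×20.89 + 0.1647×53.77 + 0.3263×89.40 = 44.2013 per 100000.

44.20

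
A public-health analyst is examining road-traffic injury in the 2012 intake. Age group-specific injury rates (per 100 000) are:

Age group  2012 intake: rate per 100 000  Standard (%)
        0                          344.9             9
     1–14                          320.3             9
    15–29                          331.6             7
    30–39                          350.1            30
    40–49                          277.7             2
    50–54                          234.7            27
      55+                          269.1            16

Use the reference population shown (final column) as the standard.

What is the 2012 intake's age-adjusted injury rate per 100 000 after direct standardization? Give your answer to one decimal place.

300.1

Standard weights: 0.09, 0.09, 0.07, 0.30, 0.02, 0.27, 0.16.
Standardized rate: 0.0900×344.9 + 0.0900×320.3 + 0.0700×331.6 + 0.3000×350.1 + 0.0200×277.7 + 0.2700×234.7 + 0.1600×269.1 = 300.0890 per 100 000.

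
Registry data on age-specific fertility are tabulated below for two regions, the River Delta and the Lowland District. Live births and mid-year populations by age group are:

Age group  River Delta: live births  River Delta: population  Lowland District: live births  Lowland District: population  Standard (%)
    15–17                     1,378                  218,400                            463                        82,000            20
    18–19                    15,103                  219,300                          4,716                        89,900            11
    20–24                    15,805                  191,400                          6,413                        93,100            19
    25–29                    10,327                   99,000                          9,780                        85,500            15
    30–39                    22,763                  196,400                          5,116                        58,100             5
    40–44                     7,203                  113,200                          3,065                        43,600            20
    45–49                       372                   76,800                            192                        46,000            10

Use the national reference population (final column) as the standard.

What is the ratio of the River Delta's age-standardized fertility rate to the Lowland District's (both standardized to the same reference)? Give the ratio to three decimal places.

1.056

Age-specific rates per 1,000 for the River Delta: 6.310, 68.869, 82.576, 104.313, 115.901, 63.631, 4.844.
For the Lowland District: 5.646, 52.458, 68.883, 114.386, 88.055, 70.298, 4.174.
Standard weights: 0.20, 0.11, 0.19, 0.15, 0.05, 0.20, 0.10.
The River Delta: 0.2000×6.310 + 0.1100×68.869 + 0.1900×82.576 + 0.1500×104.313 + 0.0500×115.901 + 0.2000×63.631 + 0.1000×4.844 = 59.1795 per 1,000.
The Lowland District: 0.2000×5.646 + 0.1100×52.458 + 0.1900×68.883 + 0.1500×114.386 + 0.0500×88.055 + 0.2000×70.298 + 0.1000×4.174 = 56.0251 per 1,000.
Ratio = 59.1795 ÷ 56.0251 = 1.05630.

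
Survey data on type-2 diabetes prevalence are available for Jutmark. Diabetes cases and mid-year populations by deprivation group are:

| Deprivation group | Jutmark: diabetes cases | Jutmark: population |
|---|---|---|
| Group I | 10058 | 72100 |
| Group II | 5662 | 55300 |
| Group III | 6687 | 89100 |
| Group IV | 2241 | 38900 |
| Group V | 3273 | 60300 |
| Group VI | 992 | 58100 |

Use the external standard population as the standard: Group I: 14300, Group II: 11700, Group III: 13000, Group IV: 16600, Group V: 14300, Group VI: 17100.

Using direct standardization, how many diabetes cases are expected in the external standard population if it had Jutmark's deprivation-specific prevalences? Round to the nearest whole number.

Deprivation-specific rates per 1000 for Jutmark: 139.501, 102.387, 75.051, 57.609, 54.279, 17.074.
Expected diabetes cases = Σ (standard pop × deprivation-specific rate ÷ 1000)
= 14300×139.501/1000 + 11700×102.387/1000 + 13000×75.051/1000 + 16600×57.609/1000 + 14300×54.279/1000 + 17100×17.074/1000
= 1994.86 + 1197.93 + 975.66 + 956.31 + 776.18 + 291.97 = 6192.91.

6193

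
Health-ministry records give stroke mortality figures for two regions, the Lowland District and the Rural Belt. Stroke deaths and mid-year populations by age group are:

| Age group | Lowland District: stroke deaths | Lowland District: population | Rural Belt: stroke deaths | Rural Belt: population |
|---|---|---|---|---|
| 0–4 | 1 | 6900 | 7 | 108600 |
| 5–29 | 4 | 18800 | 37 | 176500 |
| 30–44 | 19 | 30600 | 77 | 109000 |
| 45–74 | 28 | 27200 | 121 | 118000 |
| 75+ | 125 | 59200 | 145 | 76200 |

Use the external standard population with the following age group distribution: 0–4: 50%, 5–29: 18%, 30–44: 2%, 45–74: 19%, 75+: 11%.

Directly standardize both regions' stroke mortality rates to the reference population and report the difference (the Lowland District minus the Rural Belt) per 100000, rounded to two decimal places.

Age-specific rates per 100000 for the Lowland District: 14.49, 21.28, 62.09, 102.94, 211.15.
For the Rural Belt: 6.45, 20.96, 70.64, 102.54, 190.29.
Standard weights: 0.50, 0.18, 0.02, 0.19, 0.11.
The Lowland District: 0.5000×14.49 + 0.1800×21.28 + 0.0200×62.09 + 0.1900×102.94 + 0.1100×211.15 = 55.1032 per 100000.
The Rural Belt: 0.5000×6.45 + 0.1800×20.96 + 0.0200×70.64 + 0.1900×102.54 + 0.1100×190.29 = 48.8239 per 100000.
Difference = 55.1032 − 48.8239 = 6.2793.

6.28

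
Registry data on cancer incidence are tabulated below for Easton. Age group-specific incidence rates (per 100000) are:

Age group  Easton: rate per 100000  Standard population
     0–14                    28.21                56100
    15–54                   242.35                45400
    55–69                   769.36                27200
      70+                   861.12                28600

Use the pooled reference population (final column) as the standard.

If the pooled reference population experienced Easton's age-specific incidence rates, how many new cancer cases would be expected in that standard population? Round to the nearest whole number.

Expected new cancer cases = Σ (standard pop × age-specific rate ÷ 100000)
= 56100×28.21/100000 + 45400×242.35/100000 + 27200×769.36/100000 + 28600×861.12/100000
= 15.83 + 110.03 + 209.27 + 246.28 = 581.40.

581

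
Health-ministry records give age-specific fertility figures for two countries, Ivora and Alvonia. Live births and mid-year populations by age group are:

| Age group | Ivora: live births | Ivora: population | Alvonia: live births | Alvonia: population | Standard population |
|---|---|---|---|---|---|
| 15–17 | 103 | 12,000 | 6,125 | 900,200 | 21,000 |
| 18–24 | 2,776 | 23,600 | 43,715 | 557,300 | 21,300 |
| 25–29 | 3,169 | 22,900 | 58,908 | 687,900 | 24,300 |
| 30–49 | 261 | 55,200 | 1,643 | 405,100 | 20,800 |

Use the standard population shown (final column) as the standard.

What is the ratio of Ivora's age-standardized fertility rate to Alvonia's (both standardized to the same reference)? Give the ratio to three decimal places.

Age-specific rates per 1,000 for Ivora: 8.583, 117.627, 138.384, 4.728.
For Alvonia: 6.804, 78.441, 85.635, 4.056.
Standard total = 87,400; weights = 0.2403, 0.2437, 0.2780, 0.2380.
Ivora: 0.2403×8.583 + 0.2437×117.627 + 0.2780×138.384 + 0.2380×4.728 = 70.3294 per 1,000.
Alvonia: 0.2403×6.804 + 0.2437×78.441 + 0.2780×85.635 + 0.2380×4.056 = 45.5258 per 1,000.
Ratio = 70.3294 ÷ 45.5258 = 1.54483.

1.545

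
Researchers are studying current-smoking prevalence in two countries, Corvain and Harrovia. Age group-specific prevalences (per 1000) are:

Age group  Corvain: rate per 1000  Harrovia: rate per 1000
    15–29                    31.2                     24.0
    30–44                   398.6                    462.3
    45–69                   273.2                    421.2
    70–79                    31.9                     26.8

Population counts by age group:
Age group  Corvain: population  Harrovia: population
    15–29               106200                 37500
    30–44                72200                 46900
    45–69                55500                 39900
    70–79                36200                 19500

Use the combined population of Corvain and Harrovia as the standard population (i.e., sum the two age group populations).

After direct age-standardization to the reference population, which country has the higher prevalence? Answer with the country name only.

Harrovia

Combined standard total = 413900; weights = 0.3472, 0.2878, 0.2305, 0.1346.
Corvain: 0.3472×31.2 + 0.2878×398.6 + 0.2305×273.2 + 0.1346×31.9 = 192.7925 per 1000.
Harrovia: 0.3472×24.0 + 0.2878×462.3 + 0.2305×421.2 + 0.1346×26.8 = 242.0487 per 1000.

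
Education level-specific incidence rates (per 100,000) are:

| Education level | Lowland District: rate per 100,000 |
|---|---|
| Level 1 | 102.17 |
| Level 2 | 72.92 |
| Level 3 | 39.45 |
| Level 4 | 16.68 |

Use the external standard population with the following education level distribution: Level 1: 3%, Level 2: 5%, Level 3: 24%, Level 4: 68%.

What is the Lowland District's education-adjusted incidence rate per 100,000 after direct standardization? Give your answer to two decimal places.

27.52

Standard weights: 0.03, 0.05, 0.24, 0.68.
Standardized rate: 0.0300×102.17 + 0.0500×72.92 + 0.2400×39.45 + 0.6800×16.68 = 27.5215 per 100,000.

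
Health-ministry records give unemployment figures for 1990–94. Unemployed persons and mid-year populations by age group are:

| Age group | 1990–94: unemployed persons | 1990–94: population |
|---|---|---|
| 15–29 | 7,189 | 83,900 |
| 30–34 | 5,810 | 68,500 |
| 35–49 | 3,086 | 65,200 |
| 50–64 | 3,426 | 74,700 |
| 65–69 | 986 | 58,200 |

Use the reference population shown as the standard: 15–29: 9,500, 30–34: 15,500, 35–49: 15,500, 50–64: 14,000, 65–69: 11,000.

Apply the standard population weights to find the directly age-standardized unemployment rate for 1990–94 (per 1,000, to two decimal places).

Age-specific rates per 1,000 for 1990–94: 85.685, 84.818, 47.331, 45.863, 16.942.
Standard total = 65,500; weights = 0.1450, 0.2366, 0.2366, 0.2137, 0.1679.
Standardized rate: 0.1450×85.685 + 0.2366×84.818 + 0.2366×47.331 + 0.2137×45.863 + 0.1679×16.942 = 56.3475 per 1,000.

56.35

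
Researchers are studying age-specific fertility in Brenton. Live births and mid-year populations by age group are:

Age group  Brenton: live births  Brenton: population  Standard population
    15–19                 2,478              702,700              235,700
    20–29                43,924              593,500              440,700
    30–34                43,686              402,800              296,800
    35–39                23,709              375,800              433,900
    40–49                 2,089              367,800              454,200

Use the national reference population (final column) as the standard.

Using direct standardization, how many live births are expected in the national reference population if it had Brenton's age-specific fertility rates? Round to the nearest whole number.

Age-specific rates per 1,000 for Brenton: 3.526, 74.008, 108.456, 63.089, 5.680.
Expected live births = Σ (standard pop × age-specific rate ÷ 1,000)
= 235,700×3.526/1,000 + 440,700×74.008/1,000 + 296,800×108.456/1,000 + 433,900×63.089/1,000 + 454,200×5.680/1,000
= 831.17 + 32615.51 + 32189.68 + 27374.49 + 2579.73 = 95590.59.

95591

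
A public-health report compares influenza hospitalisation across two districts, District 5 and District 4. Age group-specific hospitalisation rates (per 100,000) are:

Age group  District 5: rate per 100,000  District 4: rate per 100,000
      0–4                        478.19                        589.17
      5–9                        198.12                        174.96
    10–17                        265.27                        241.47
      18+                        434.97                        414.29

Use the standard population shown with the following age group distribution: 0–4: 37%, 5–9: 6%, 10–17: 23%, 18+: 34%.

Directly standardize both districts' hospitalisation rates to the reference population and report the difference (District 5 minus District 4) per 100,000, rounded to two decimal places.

Standard weights: 0.37, 0.06, 0.23, 0.34.
District 5: 0.3700×478.19 + 0.0600×198.12 + 0.2300×265.27 + 0.3400×434.97 = 397.7194 per 100,000.
District 4: 0.3700×589.17 + 0.0600×174.96 + 0.2300×241.47 + 0.3400×414.29 = 424.8872 per 100,000.
Difference = 397.7194 − 424.8872 = -27.1678.

-27.17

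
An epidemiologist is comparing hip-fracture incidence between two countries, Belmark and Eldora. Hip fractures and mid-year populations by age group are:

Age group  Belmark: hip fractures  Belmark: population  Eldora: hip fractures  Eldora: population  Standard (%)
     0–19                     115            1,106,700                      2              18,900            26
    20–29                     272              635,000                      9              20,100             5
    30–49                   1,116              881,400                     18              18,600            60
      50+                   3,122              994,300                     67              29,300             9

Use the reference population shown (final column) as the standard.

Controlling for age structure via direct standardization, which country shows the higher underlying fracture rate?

Belmark

Age-specific rates per 100,000 for Belmark: 10.39, 42.83, 126.62, 313.99.
For Eldora: 10.58, 44.78, 96.77, 228.67.
Standard weights: 0.26, 0.05, 0.60, 0.09.
Belmark: 0.2600×10.39 + 0.0500×42.83 + 0.6000×126.62 + 0.0900×313.99 = 109.0726 per 100,000.
Eldora: 0.2600×10.58 + 0.0500×44.78 + 0.6000×96.77 + 0.0900×228.67 = 83.6348 per 100,000.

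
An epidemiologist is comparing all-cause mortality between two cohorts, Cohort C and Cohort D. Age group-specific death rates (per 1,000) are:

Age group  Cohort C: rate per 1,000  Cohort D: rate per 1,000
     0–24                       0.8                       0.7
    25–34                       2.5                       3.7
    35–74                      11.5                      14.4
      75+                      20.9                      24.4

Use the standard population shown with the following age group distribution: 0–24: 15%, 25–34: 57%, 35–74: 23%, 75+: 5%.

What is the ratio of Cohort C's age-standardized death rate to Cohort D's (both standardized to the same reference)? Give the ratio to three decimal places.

0.776

Standard weights: 0.15, 0.57, 0.23, 0.05.
Cohort C: 0.1500×0.8 + 0.5700×2.5 + 0.2300×11.5 + 0.0500×20.9 = 5.2350 per 1,000.
Cohort D: 0.1500×0.7 + 0.5700×3.7 + 0.2300×14.4 + 0.0500×24.4 = 6.7460 per 1,000.
Ratio = 5.2350 ÷ 6.7460 = 0.77602.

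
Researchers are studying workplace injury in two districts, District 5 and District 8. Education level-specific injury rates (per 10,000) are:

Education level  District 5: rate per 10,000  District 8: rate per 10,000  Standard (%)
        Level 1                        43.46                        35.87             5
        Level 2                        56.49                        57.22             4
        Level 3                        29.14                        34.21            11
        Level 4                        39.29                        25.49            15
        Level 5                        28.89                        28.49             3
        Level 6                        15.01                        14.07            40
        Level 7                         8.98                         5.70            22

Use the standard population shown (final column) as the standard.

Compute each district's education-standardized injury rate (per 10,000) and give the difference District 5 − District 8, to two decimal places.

Standard weights: 0.05, 0.04, 0.11, 0.15, 0.03, 0.40, 0.22.
District 5: 0.0500×43.46 + 0.0400×56.49 + 0.1100×29.14 + 0.1500×39.29 + 0.0300×28.89 + 0.4000×15.01 + 0.2200×8.98 = 22.3778 per 10,000.
District 8: 0.0500×35.87 + 0.0400×57.22 + 0.1100×34.21 + 0.1500×25.49 + 0.0300×28.49 + 0.4000×14.07 + 0.2200×5.70 = 19.4056 per 10,000.
Difference = 22.3778 − 19.4056 = 2.9722.

2.97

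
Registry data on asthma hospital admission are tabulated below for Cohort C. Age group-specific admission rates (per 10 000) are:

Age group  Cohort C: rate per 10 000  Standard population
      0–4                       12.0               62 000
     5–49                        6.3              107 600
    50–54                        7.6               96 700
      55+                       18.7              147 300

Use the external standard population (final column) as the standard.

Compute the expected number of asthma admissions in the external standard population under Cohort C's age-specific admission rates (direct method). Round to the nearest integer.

491

Expected asthma admissions = Σ (standard pop × age-specific rate ÷ 10 000)
= 62 000×12.0/10 000 + 107 600×6.3/10 000 + 96 700×7.6/10 000 + 147 300×18.7/10 000
= 74.40 + 67.79 + 73.49 + 275.45 = 491.13.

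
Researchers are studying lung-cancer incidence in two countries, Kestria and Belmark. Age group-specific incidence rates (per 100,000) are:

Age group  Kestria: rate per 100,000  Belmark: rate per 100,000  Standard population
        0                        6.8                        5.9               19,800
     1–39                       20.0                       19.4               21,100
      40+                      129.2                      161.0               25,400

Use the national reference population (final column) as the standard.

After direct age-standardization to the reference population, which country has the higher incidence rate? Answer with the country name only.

Belmark

Standard total = 66,300; weights = 0.2986, 0.3183, 0.3831.
Kestria: 0.2986×6.8 + 0.3183×20.0 + 0.3831×129.2 = 57.8932 per 100,000.
Belmark: 0.2986×5.9 + 0.3183×19.4 + 0.3831×161.0 = 69.6163 per 100,000.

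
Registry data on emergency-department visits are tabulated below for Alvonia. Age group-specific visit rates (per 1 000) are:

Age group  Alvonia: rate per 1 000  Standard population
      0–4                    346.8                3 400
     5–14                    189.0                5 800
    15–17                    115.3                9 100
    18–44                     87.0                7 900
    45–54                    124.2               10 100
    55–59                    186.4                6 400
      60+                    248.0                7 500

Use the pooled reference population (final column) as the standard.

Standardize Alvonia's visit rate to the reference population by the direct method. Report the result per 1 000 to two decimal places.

Standard total = 50 200; weights = 0.0677, 0.1155, 0.1813, 0.1574, 0.2012, 0.1275, 0.1494.
Standardized rate: 0.0677×346.8 + 0.1155×189.0 + 0.1813×115.3 + 0.1574×87.0 + 0.2012×124.2 + 0.1275×186.4 + 0.1494×248.0 = 165.7217 per 1 000.

165.72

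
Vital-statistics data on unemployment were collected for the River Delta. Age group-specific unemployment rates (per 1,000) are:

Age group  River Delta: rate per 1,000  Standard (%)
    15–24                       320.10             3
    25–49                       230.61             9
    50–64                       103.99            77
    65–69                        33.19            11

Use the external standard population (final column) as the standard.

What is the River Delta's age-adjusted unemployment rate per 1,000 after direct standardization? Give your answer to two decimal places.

114.08

Standard weights: 0.03, 0.09, 0.77, 0.11.
Standardized rate: 0.0300×320.10 + 0.0900×230.61 + 0.7700×103.99 + 0.1100×33.19 = 114.0811 per 1,000.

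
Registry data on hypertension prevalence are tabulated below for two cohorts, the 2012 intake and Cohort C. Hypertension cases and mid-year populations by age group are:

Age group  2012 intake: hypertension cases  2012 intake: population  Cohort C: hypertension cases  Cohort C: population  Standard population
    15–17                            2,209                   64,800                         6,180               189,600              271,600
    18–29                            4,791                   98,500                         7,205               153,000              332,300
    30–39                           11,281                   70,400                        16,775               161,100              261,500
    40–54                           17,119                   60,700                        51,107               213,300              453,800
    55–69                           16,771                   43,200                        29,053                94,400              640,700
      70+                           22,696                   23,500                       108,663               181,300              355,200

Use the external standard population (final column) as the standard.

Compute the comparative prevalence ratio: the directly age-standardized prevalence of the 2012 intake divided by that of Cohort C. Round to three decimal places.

Age-specific rates per 1,000 for the 2012 intake: 34.090, 48.640, 160.241, 282.026, 388.218, 965.787.
For Cohort C: 32.595, 47.092, 104.128, 239.602, 307.765, 599.355.
Standard total = 2,315,100; weights = 0.1173, 0.1435, 0.1130, 0.1960, 0.2767, 0.1534.
The 2012 intake: 0.1173×34.090 + 0.1435×48.640 + 0.1130×160.241 + 0.1960×282.026 + 0.2767×388.218 + 0.1534×965.787 = 339.9797 per 1,000.
Cohort C: 0.1173×32.595 + 0.1435×47.092 + 0.1130×104.128 + 0.1960×239.602 + 0.2767×307.765 + 0.1534×599.355 = 246.4419 per 1,000.
Ratio = 339.9797 ÷ 246.4419 = 1.37955.

1.380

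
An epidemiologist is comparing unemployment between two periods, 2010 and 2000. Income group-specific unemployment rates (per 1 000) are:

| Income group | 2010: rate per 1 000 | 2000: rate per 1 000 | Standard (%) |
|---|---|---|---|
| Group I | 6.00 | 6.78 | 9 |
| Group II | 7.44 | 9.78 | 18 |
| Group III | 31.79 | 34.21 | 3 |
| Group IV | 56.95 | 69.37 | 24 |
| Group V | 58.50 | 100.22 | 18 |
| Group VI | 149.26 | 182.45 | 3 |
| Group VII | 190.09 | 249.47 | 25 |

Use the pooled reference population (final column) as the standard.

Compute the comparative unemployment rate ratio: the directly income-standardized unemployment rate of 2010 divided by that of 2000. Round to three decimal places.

Standard weights: 0.09, 0.18, 0.03, 0.24, 0.18, 0.03, 0.25.
2010: 0.0900×6.00 + 0.1800×7.44 + 0.0300×31.79 + 0.2400×56.95 + 0.1800×58.50 + 0.0300×149.26 + 0.2500×190.09 = 79.0312 per 1 000.
2000: 0.0900×6.78 + 0.1800×9.78 + 0.0300×34.21 + 0.2400×69.37 + 0.1800×100.22 + 0.0300×182.45 + 0.2500×249.47 = 105.9263 per 1 000.
Ratio = 79.0312 ÷ 105.9263 = 0.74610.

0.746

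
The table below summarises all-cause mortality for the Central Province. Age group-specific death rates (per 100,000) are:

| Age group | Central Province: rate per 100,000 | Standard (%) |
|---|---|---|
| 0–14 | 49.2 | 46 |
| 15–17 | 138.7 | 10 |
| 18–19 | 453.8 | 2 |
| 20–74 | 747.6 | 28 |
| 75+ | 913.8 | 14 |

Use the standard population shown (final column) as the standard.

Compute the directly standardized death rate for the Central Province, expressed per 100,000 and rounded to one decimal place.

382.8

Standard weights: 0.46, 0.10, 0.02, 0.28, 0.14.
Standardized rate: 0.4600×49.2 + 0.1000×138.7 + 0.0200×453.8 + 0.2800×747.6 + 0.1400×913.8 = 382.8380 per 100,000.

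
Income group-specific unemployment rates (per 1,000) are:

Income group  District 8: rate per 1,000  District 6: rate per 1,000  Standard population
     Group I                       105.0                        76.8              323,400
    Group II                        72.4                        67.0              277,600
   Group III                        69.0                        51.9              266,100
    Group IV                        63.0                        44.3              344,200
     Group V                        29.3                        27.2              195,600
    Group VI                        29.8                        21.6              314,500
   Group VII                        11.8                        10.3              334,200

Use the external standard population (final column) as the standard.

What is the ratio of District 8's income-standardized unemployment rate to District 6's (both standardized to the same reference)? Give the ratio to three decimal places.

1.285

Standard total = 2,055,600; weights = 0.1573, 0.1350, 0.1295, 0.1674, 0.0952, 0.1530, 0.1626.
District 8: 0.1573×105.0 + 0.1350×72.4 + 0.1295×69.0 + 0.1674×63.0 + 0.0952×29.3 + 0.1530×29.8 + 0.1626×11.8 = 55.0435 per 1,000.
District 6: 0.1573×76.8 + 0.1350×67.0 + 0.1295×51.9 + 0.1674×44.3 + 0.0952×27.2 + 0.1530×21.6 + 0.1626×10.3 = 42.8346 per 1,000.
Ratio = 55.0435 ÷ 42.8346 = 1.28503.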